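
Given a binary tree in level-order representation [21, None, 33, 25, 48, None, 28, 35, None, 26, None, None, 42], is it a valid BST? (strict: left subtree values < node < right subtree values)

Level-order array: [21, None, 33, 25, 48, None, 28, 35, None, 26, None, None, 42]
Validate using subtree bounds (lo, hi): at each node, require lo < value < hi,
then recurse left with hi=value and right with lo=value.
Preorder trace (stopping at first violation):
  at node 21 with bounds (-inf, +inf): OK
  at node 33 with bounds (21, +inf): OK
  at node 25 with bounds (21, 33): OK
  at node 28 with bounds (25, 33): OK
  at node 26 with bounds (25, 28): OK
  at node 48 with bounds (33, +inf): OK
  at node 35 with bounds (33, 48): OK
  at node 42 with bounds (35, 48): OK
No violation found at any node.
Result: Valid BST


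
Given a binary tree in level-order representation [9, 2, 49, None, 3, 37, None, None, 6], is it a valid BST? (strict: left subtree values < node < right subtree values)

Level-order array: [9, 2, 49, None, 3, 37, None, None, 6]
Validate using subtree bounds (lo, hi): at each node, require lo < value < hi,
then recurse left with hi=value and right with lo=value.
Preorder trace (stopping at first violation):
  at node 9 with bounds (-inf, +inf): OK
  at node 2 with bounds (-inf, 9): OK
  at node 3 with bounds (2, 9): OK
  at node 6 with bounds (3, 9): OK
  at node 49 with bounds (9, +inf): OK
  at node 37 with bounds (9, 49): OK
No violation found at any node.
Result: Valid BST


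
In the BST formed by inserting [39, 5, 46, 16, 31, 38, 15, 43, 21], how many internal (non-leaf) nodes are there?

Tree built from: [39, 5, 46, 16, 31, 38, 15, 43, 21]
Tree (level-order array): [39, 5, 46, None, 16, 43, None, 15, 31, None, None, None, None, 21, 38]
Rule: An internal node has at least one child.
Per-node child counts:
  node 39: 2 child(ren)
  node 5: 1 child(ren)
  node 16: 2 child(ren)
  node 15: 0 child(ren)
  node 31: 2 child(ren)
  node 21: 0 child(ren)
  node 38: 0 child(ren)
  node 46: 1 child(ren)
  node 43: 0 child(ren)
Matching nodes: [39, 5, 16, 31, 46]
Count of internal (non-leaf) nodes: 5


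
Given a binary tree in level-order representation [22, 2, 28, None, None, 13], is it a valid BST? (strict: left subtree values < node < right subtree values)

Level-order array: [22, 2, 28, None, None, 13]
Validate using subtree bounds (lo, hi): at each node, require lo < value < hi,
then recurse left with hi=value and right with lo=value.
Preorder trace (stopping at first violation):
  at node 22 with bounds (-inf, +inf): OK
  at node 2 with bounds (-inf, 22): OK
  at node 28 with bounds (22, +inf): OK
  at node 13 with bounds (22, 28): VIOLATION
Node 13 violates its bound: not (22 < 13 < 28).
Result: Not a valid BST


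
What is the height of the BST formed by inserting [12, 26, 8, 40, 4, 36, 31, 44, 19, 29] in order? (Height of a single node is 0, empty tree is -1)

Insertion order: [12, 26, 8, 40, 4, 36, 31, 44, 19, 29]
Tree (level-order array): [12, 8, 26, 4, None, 19, 40, None, None, None, None, 36, 44, 31, None, None, None, 29]
Compute height bottom-up (empty subtree = -1):
  height(4) = 1 + max(-1, -1) = 0
  height(8) = 1 + max(0, -1) = 1
  height(19) = 1 + max(-1, -1) = 0
  height(29) = 1 + max(-1, -1) = 0
  height(31) = 1 + max(0, -1) = 1
  height(36) = 1 + max(1, -1) = 2
  height(44) = 1 + max(-1, -1) = 0
  height(40) = 1 + max(2, 0) = 3
  height(26) = 1 + max(0, 3) = 4
  height(12) = 1 + max(1, 4) = 5
Height = 5


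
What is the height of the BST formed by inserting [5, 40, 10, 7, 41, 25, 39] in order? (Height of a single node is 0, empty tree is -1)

Insertion order: [5, 40, 10, 7, 41, 25, 39]
Tree (level-order array): [5, None, 40, 10, 41, 7, 25, None, None, None, None, None, 39]
Compute height bottom-up (empty subtree = -1):
  height(7) = 1 + max(-1, -1) = 0
  height(39) = 1 + max(-1, -1) = 0
  height(25) = 1 + max(-1, 0) = 1
  height(10) = 1 + max(0, 1) = 2
  height(41) = 1 + max(-1, -1) = 0
  height(40) = 1 + max(2, 0) = 3
  height(5) = 1 + max(-1, 3) = 4
Height = 4


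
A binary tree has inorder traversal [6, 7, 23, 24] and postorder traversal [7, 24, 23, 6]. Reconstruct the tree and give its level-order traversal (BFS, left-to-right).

Inorder:   [6, 7, 23, 24]
Postorder: [7, 24, 23, 6]
Algorithm: postorder visits root last, so walk postorder right-to-left;
each value is the root of the current inorder slice — split it at that
value, recurse on the right subtree first, then the left.
Recursive splits:
  root=6; inorder splits into left=[], right=[7, 23, 24]
  root=23; inorder splits into left=[7], right=[24]
  root=24; inorder splits into left=[], right=[]
  root=7; inorder splits into left=[], right=[]
Reconstructed level-order: [6, 23, 7, 24]


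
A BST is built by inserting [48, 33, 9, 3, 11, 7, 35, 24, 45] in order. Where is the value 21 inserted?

Starting tree (level order): [48, 33, None, 9, 35, 3, 11, None, 45, None, 7, None, 24]
Insertion path: 48 -> 33 -> 9 -> 11 -> 24
Result: insert 21 as left child of 24
Final tree (level order): [48, 33, None, 9, 35, 3, 11, None, 45, None, 7, None, 24, None, None, None, None, 21]


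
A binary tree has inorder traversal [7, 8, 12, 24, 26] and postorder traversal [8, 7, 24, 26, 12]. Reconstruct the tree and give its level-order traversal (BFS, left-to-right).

Inorder:   [7, 8, 12, 24, 26]
Postorder: [8, 7, 24, 26, 12]
Algorithm: postorder visits root last, so walk postorder right-to-left;
each value is the root of the current inorder slice — split it at that
value, recurse on the right subtree first, then the left.
Recursive splits:
  root=12; inorder splits into left=[7, 8], right=[24, 26]
  root=26; inorder splits into left=[24], right=[]
  root=24; inorder splits into left=[], right=[]
  root=7; inorder splits into left=[], right=[8]
  root=8; inorder splits into left=[], right=[]
Reconstructed level-order: [12, 7, 26, 8, 24]


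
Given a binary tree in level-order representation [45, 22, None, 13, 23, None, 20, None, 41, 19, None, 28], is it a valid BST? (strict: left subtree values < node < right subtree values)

Level-order array: [45, 22, None, 13, 23, None, 20, None, 41, 19, None, 28]
Validate using subtree bounds (lo, hi): at each node, require lo < value < hi,
then recurse left with hi=value and right with lo=value.
Preorder trace (stopping at first violation):
  at node 45 with bounds (-inf, +inf): OK
  at node 22 with bounds (-inf, 45): OK
  at node 13 with bounds (-inf, 22): OK
  at node 20 with bounds (13, 22): OK
  at node 19 with bounds (13, 20): OK
  at node 23 with bounds (22, 45): OK
  at node 41 with bounds (23, 45): OK
  at node 28 with bounds (23, 41): OK
No violation found at any node.
Result: Valid BST


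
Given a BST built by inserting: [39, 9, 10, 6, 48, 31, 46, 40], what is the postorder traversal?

Tree insertion order: [39, 9, 10, 6, 48, 31, 46, 40]
Tree (level-order array): [39, 9, 48, 6, 10, 46, None, None, None, None, 31, 40]
Postorder traversal: [6, 31, 10, 9, 40, 46, 48, 39]


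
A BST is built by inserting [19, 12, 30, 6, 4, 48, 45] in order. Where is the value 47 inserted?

Starting tree (level order): [19, 12, 30, 6, None, None, 48, 4, None, 45]
Insertion path: 19 -> 30 -> 48 -> 45
Result: insert 47 as right child of 45
Final tree (level order): [19, 12, 30, 6, None, None, 48, 4, None, 45, None, None, None, None, 47]


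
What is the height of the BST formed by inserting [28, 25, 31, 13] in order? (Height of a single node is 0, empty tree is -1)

Insertion order: [28, 25, 31, 13]
Tree (level-order array): [28, 25, 31, 13]
Compute height bottom-up (empty subtree = -1):
  height(13) = 1 + max(-1, -1) = 0
  height(25) = 1 + max(0, -1) = 1
  height(31) = 1 + max(-1, -1) = 0
  height(28) = 1 + max(1, 0) = 2
Height = 2


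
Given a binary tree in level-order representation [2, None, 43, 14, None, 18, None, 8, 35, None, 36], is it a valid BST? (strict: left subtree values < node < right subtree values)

Level-order array: [2, None, 43, 14, None, 18, None, 8, 35, None, 36]
Validate using subtree bounds (lo, hi): at each node, require lo < value < hi,
then recurse left with hi=value and right with lo=value.
Preorder trace (stopping at first violation):
  at node 2 with bounds (-inf, +inf): OK
  at node 43 with bounds (2, +inf): OK
  at node 14 with bounds (2, 43): OK
  at node 18 with bounds (2, 14): VIOLATION
Node 18 violates its bound: not (2 < 18 < 14).
Result: Not a valid BST


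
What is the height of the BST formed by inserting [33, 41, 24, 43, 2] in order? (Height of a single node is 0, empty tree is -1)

Insertion order: [33, 41, 24, 43, 2]
Tree (level-order array): [33, 24, 41, 2, None, None, 43]
Compute height bottom-up (empty subtree = -1):
  height(2) = 1 + max(-1, -1) = 0
  height(24) = 1 + max(0, -1) = 1
  height(43) = 1 + max(-1, -1) = 0
  height(41) = 1 + max(-1, 0) = 1
  height(33) = 1 + max(1, 1) = 2
Height = 2


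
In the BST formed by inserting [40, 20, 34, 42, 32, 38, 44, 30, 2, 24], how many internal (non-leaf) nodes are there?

Tree built from: [40, 20, 34, 42, 32, 38, 44, 30, 2, 24]
Tree (level-order array): [40, 20, 42, 2, 34, None, 44, None, None, 32, 38, None, None, 30, None, None, None, 24]
Rule: An internal node has at least one child.
Per-node child counts:
  node 40: 2 child(ren)
  node 20: 2 child(ren)
  node 2: 0 child(ren)
  node 34: 2 child(ren)
  node 32: 1 child(ren)
  node 30: 1 child(ren)
  node 24: 0 child(ren)
  node 38: 0 child(ren)
  node 42: 1 child(ren)
  node 44: 0 child(ren)
Matching nodes: [40, 20, 34, 32, 30, 42]
Count of internal (non-leaf) nodes: 6


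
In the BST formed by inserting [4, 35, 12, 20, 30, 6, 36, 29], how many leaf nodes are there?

Tree built from: [4, 35, 12, 20, 30, 6, 36, 29]
Tree (level-order array): [4, None, 35, 12, 36, 6, 20, None, None, None, None, None, 30, 29]
Rule: A leaf has 0 children.
Per-node child counts:
  node 4: 1 child(ren)
  node 35: 2 child(ren)
  node 12: 2 child(ren)
  node 6: 0 child(ren)
  node 20: 1 child(ren)
  node 30: 1 child(ren)
  node 29: 0 child(ren)
  node 36: 0 child(ren)
Matching nodes: [6, 29, 36]
Count of leaf nodes: 3


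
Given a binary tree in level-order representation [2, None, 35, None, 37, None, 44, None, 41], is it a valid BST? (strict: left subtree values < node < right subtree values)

Level-order array: [2, None, 35, None, 37, None, 44, None, 41]
Validate using subtree bounds (lo, hi): at each node, require lo < value < hi,
then recurse left with hi=value and right with lo=value.
Preorder trace (stopping at first violation):
  at node 2 with bounds (-inf, +inf): OK
  at node 35 with bounds (2, +inf): OK
  at node 37 with bounds (35, +inf): OK
  at node 44 with bounds (37, +inf): OK
  at node 41 with bounds (44, +inf): VIOLATION
Node 41 violates its bound: not (44 < 41 < +inf).
Result: Not a valid BST


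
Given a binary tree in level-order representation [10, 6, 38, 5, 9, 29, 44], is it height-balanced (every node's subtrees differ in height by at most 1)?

Tree (level-order array): [10, 6, 38, 5, 9, 29, 44]
Definition: a tree is height-balanced if, at every node, |h(left) - h(right)| <= 1 (empty subtree has height -1).
Bottom-up per-node check:
  node 5: h_left=-1, h_right=-1, diff=0 [OK], height=0
  node 9: h_left=-1, h_right=-1, diff=0 [OK], height=0
  node 6: h_left=0, h_right=0, diff=0 [OK], height=1
  node 29: h_left=-1, h_right=-1, diff=0 [OK], height=0
  node 44: h_left=-1, h_right=-1, diff=0 [OK], height=0
  node 38: h_left=0, h_right=0, diff=0 [OK], height=1
  node 10: h_left=1, h_right=1, diff=0 [OK], height=2
All nodes satisfy the balance condition.
Result: Balanced


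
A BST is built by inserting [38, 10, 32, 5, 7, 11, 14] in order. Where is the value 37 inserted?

Starting tree (level order): [38, 10, None, 5, 32, None, 7, 11, None, None, None, None, 14]
Insertion path: 38 -> 10 -> 32
Result: insert 37 as right child of 32
Final tree (level order): [38, 10, None, 5, 32, None, 7, 11, 37, None, None, None, 14]


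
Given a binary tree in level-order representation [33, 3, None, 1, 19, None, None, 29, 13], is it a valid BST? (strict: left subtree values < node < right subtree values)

Level-order array: [33, 3, None, 1, 19, None, None, 29, 13]
Validate using subtree bounds (lo, hi): at each node, require lo < value < hi,
then recurse left with hi=value and right with lo=value.
Preorder trace (stopping at first violation):
  at node 33 with bounds (-inf, +inf): OK
  at node 3 with bounds (-inf, 33): OK
  at node 1 with bounds (-inf, 3): OK
  at node 19 with bounds (3, 33): OK
  at node 29 with bounds (3, 19): VIOLATION
Node 29 violates its bound: not (3 < 29 < 19).
Result: Not a valid BST


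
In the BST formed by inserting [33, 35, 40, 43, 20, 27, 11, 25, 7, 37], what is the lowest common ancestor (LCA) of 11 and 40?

Tree insertion order: [33, 35, 40, 43, 20, 27, 11, 25, 7, 37]
Tree (level-order array): [33, 20, 35, 11, 27, None, 40, 7, None, 25, None, 37, 43]
In a BST, the LCA of p=11, q=40 is the first node v on the
root-to-leaf path with p <= v <= q (go left if both < v, right if both > v).
Walk from root:
  at 33: 11 <= 33 <= 40, this is the LCA
LCA = 33


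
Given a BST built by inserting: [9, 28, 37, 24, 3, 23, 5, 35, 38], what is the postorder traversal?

Tree insertion order: [9, 28, 37, 24, 3, 23, 5, 35, 38]
Tree (level-order array): [9, 3, 28, None, 5, 24, 37, None, None, 23, None, 35, 38]
Postorder traversal: [5, 3, 23, 24, 35, 38, 37, 28, 9]


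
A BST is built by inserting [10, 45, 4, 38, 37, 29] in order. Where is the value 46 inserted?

Starting tree (level order): [10, 4, 45, None, None, 38, None, 37, None, 29]
Insertion path: 10 -> 45
Result: insert 46 as right child of 45
Final tree (level order): [10, 4, 45, None, None, 38, 46, 37, None, None, None, 29]


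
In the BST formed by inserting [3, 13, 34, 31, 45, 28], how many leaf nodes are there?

Tree built from: [3, 13, 34, 31, 45, 28]
Tree (level-order array): [3, None, 13, None, 34, 31, 45, 28]
Rule: A leaf has 0 children.
Per-node child counts:
  node 3: 1 child(ren)
  node 13: 1 child(ren)
  node 34: 2 child(ren)
  node 31: 1 child(ren)
  node 28: 0 child(ren)
  node 45: 0 child(ren)
Matching nodes: [28, 45]
Count of leaf nodes: 2


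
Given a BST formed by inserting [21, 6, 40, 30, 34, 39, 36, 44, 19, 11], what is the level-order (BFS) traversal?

Tree insertion order: [21, 6, 40, 30, 34, 39, 36, 44, 19, 11]
Tree (level-order array): [21, 6, 40, None, 19, 30, 44, 11, None, None, 34, None, None, None, None, None, 39, 36]
BFS from the root, enqueuing left then right child of each popped node:
  queue [21] -> pop 21, enqueue [6, 40], visited so far: [21]
  queue [6, 40] -> pop 6, enqueue [19], visited so far: [21, 6]
  queue [40, 19] -> pop 40, enqueue [30, 44], visited so far: [21, 6, 40]
  queue [19, 30, 44] -> pop 19, enqueue [11], visited so far: [21, 6, 40, 19]
  queue [30, 44, 11] -> pop 30, enqueue [34], visited so far: [21, 6, 40, 19, 30]
  queue [44, 11, 34] -> pop 44, enqueue [none], visited so far: [21, 6, 40, 19, 30, 44]
  queue [11, 34] -> pop 11, enqueue [none], visited so far: [21, 6, 40, 19, 30, 44, 11]
  queue [34] -> pop 34, enqueue [39], visited so far: [21, 6, 40, 19, 30, 44, 11, 34]
  queue [39] -> pop 39, enqueue [36], visited so far: [21, 6, 40, 19, 30, 44, 11, 34, 39]
  queue [36] -> pop 36, enqueue [none], visited so far: [21, 6, 40, 19, 30, 44, 11, 34, 39, 36]
Result: [21, 6, 40, 19, 30, 44, 11, 34, 39, 36]


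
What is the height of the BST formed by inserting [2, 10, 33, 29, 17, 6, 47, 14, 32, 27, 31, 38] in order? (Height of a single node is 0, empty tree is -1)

Insertion order: [2, 10, 33, 29, 17, 6, 47, 14, 32, 27, 31, 38]
Tree (level-order array): [2, None, 10, 6, 33, None, None, 29, 47, 17, 32, 38, None, 14, 27, 31]
Compute height bottom-up (empty subtree = -1):
  height(6) = 1 + max(-1, -1) = 0
  height(14) = 1 + max(-1, -1) = 0
  height(27) = 1 + max(-1, -1) = 0
  height(17) = 1 + max(0, 0) = 1
  height(31) = 1 + max(-1, -1) = 0
  height(32) = 1 + max(0, -1) = 1
  height(29) = 1 + max(1, 1) = 2
  height(38) = 1 + max(-1, -1) = 0
  height(47) = 1 + max(0, -1) = 1
  height(33) = 1 + max(2, 1) = 3
  height(10) = 1 + max(0, 3) = 4
  height(2) = 1 + max(-1, 4) = 5
Height = 5


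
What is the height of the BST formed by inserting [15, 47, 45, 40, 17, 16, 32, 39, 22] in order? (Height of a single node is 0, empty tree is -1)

Insertion order: [15, 47, 45, 40, 17, 16, 32, 39, 22]
Tree (level-order array): [15, None, 47, 45, None, 40, None, 17, None, 16, 32, None, None, 22, 39]
Compute height bottom-up (empty subtree = -1):
  height(16) = 1 + max(-1, -1) = 0
  height(22) = 1 + max(-1, -1) = 0
  height(39) = 1 + max(-1, -1) = 0
  height(32) = 1 + max(0, 0) = 1
  height(17) = 1 + max(0, 1) = 2
  height(40) = 1 + max(2, -1) = 3
  height(45) = 1 + max(3, -1) = 4
  height(47) = 1 + max(4, -1) = 5
  height(15) = 1 + max(-1, 5) = 6
Height = 6


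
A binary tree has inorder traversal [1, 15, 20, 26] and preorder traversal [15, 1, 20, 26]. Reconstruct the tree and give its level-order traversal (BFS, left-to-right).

Inorder:  [1, 15, 20, 26]
Preorder: [15, 1, 20, 26]
Algorithm: preorder visits root first, so consume preorder in order;
for each root, split the current inorder slice at that value into
left-subtree inorder and right-subtree inorder, then recurse.
Recursive splits:
  root=15; inorder splits into left=[1], right=[20, 26]
  root=1; inorder splits into left=[], right=[]
  root=20; inorder splits into left=[], right=[26]
  root=26; inorder splits into left=[], right=[]
Reconstructed level-order: [15, 1, 20, 26]


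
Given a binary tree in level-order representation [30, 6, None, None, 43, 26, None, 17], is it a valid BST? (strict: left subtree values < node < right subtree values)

Level-order array: [30, 6, None, None, 43, 26, None, 17]
Validate using subtree bounds (lo, hi): at each node, require lo < value < hi,
then recurse left with hi=value and right with lo=value.
Preorder trace (stopping at first violation):
  at node 30 with bounds (-inf, +inf): OK
  at node 6 with bounds (-inf, 30): OK
  at node 43 with bounds (6, 30): VIOLATION
Node 43 violates its bound: not (6 < 43 < 30).
Result: Not a valid BST


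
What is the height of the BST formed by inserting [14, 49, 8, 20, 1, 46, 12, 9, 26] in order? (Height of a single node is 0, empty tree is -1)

Insertion order: [14, 49, 8, 20, 1, 46, 12, 9, 26]
Tree (level-order array): [14, 8, 49, 1, 12, 20, None, None, None, 9, None, None, 46, None, None, 26]
Compute height bottom-up (empty subtree = -1):
  height(1) = 1 + max(-1, -1) = 0
  height(9) = 1 + max(-1, -1) = 0
  height(12) = 1 + max(0, -1) = 1
  height(8) = 1 + max(0, 1) = 2
  height(26) = 1 + max(-1, -1) = 0
  height(46) = 1 + max(0, -1) = 1
  height(20) = 1 + max(-1, 1) = 2
  height(49) = 1 + max(2, -1) = 3
  height(14) = 1 + max(2, 3) = 4
Height = 4


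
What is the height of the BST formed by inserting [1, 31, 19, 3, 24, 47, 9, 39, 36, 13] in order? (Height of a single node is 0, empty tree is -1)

Insertion order: [1, 31, 19, 3, 24, 47, 9, 39, 36, 13]
Tree (level-order array): [1, None, 31, 19, 47, 3, 24, 39, None, None, 9, None, None, 36, None, None, 13]
Compute height bottom-up (empty subtree = -1):
  height(13) = 1 + max(-1, -1) = 0
  height(9) = 1 + max(-1, 0) = 1
  height(3) = 1 + max(-1, 1) = 2
  height(24) = 1 + max(-1, -1) = 0
  height(19) = 1 + max(2, 0) = 3
  height(36) = 1 + max(-1, -1) = 0
  height(39) = 1 + max(0, -1) = 1
  height(47) = 1 + max(1, -1) = 2
  height(31) = 1 + max(3, 2) = 4
  height(1) = 1 + max(-1, 4) = 5
Height = 5


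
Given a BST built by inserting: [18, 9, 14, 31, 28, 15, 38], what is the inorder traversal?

Tree insertion order: [18, 9, 14, 31, 28, 15, 38]
Tree (level-order array): [18, 9, 31, None, 14, 28, 38, None, 15]
Inorder traversal: [9, 14, 15, 18, 28, 31, 38]


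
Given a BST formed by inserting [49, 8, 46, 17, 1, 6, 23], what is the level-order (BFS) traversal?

Tree insertion order: [49, 8, 46, 17, 1, 6, 23]
Tree (level-order array): [49, 8, None, 1, 46, None, 6, 17, None, None, None, None, 23]
BFS from the root, enqueuing left then right child of each popped node:
  queue [49] -> pop 49, enqueue [8], visited so far: [49]
  queue [8] -> pop 8, enqueue [1, 46], visited so far: [49, 8]
  queue [1, 46] -> pop 1, enqueue [6], visited so far: [49, 8, 1]
  queue [46, 6] -> pop 46, enqueue [17], visited so far: [49, 8, 1, 46]
  queue [6, 17] -> pop 6, enqueue [none], visited so far: [49, 8, 1, 46, 6]
  queue [17] -> pop 17, enqueue [23], visited so far: [49, 8, 1, 46, 6, 17]
  queue [23] -> pop 23, enqueue [none], visited so far: [49, 8, 1, 46, 6, 17, 23]
Result: [49, 8, 1, 46, 6, 17, 23]


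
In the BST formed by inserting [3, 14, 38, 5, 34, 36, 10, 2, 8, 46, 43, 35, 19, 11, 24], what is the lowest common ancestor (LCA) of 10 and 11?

Tree insertion order: [3, 14, 38, 5, 34, 36, 10, 2, 8, 46, 43, 35, 19, 11, 24]
Tree (level-order array): [3, 2, 14, None, None, 5, 38, None, 10, 34, 46, 8, 11, 19, 36, 43, None, None, None, None, None, None, 24, 35]
In a BST, the LCA of p=10, q=11 is the first node v on the
root-to-leaf path with p <= v <= q (go left if both < v, right if both > v).
Walk from root:
  at 3: both 10 and 11 > 3, go right
  at 14: both 10 and 11 < 14, go left
  at 5: both 10 and 11 > 5, go right
  at 10: 10 <= 10 <= 11, this is the LCA
LCA = 10


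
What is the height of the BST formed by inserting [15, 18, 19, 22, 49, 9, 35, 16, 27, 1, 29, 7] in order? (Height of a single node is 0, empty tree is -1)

Insertion order: [15, 18, 19, 22, 49, 9, 35, 16, 27, 1, 29, 7]
Tree (level-order array): [15, 9, 18, 1, None, 16, 19, None, 7, None, None, None, 22, None, None, None, 49, 35, None, 27, None, None, 29]
Compute height bottom-up (empty subtree = -1):
  height(7) = 1 + max(-1, -1) = 0
  height(1) = 1 + max(-1, 0) = 1
  height(9) = 1 + max(1, -1) = 2
  height(16) = 1 + max(-1, -1) = 0
  height(29) = 1 + max(-1, -1) = 0
  height(27) = 1 + max(-1, 0) = 1
  height(35) = 1 + max(1, -1) = 2
  height(49) = 1 + max(2, -1) = 3
  height(22) = 1 + max(-1, 3) = 4
  height(19) = 1 + max(-1, 4) = 5
  height(18) = 1 + max(0, 5) = 6
  height(15) = 1 + max(2, 6) = 7
Height = 7


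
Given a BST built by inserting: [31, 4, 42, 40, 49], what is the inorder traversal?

Tree insertion order: [31, 4, 42, 40, 49]
Tree (level-order array): [31, 4, 42, None, None, 40, 49]
Inorder traversal: [4, 31, 40, 42, 49]


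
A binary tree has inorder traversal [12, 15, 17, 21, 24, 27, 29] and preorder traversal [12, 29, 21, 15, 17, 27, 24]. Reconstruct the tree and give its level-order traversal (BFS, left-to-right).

Inorder:  [12, 15, 17, 21, 24, 27, 29]
Preorder: [12, 29, 21, 15, 17, 27, 24]
Algorithm: preorder visits root first, so consume preorder in order;
for each root, split the current inorder slice at that value into
left-subtree inorder and right-subtree inorder, then recurse.
Recursive splits:
  root=12; inorder splits into left=[], right=[15, 17, 21, 24, 27, 29]
  root=29; inorder splits into left=[15, 17, 21, 24, 27], right=[]
  root=21; inorder splits into left=[15, 17], right=[24, 27]
  root=15; inorder splits into left=[], right=[17]
  root=17; inorder splits into left=[], right=[]
  root=27; inorder splits into left=[24], right=[]
  root=24; inorder splits into left=[], right=[]
Reconstructed level-order: [12, 29, 21, 15, 27, 17, 24]


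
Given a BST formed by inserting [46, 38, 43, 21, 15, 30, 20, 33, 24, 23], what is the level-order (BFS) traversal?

Tree insertion order: [46, 38, 43, 21, 15, 30, 20, 33, 24, 23]
Tree (level-order array): [46, 38, None, 21, 43, 15, 30, None, None, None, 20, 24, 33, None, None, 23]
BFS from the root, enqueuing left then right child of each popped node:
  queue [46] -> pop 46, enqueue [38], visited so far: [46]
  queue [38] -> pop 38, enqueue [21, 43], visited so far: [46, 38]
  queue [21, 43] -> pop 21, enqueue [15, 30], visited so far: [46, 38, 21]
  queue [43, 15, 30] -> pop 43, enqueue [none], visited so far: [46, 38, 21, 43]
  queue [15, 30] -> pop 15, enqueue [20], visited so far: [46, 38, 21, 43, 15]
  queue [30, 20] -> pop 30, enqueue [24, 33], visited so far: [46, 38, 21, 43, 15, 30]
  queue [20, 24, 33] -> pop 20, enqueue [none], visited so far: [46, 38, 21, 43, 15, 30, 20]
  queue [24, 33] -> pop 24, enqueue [23], visited so far: [46, 38, 21, 43, 15, 30, 20, 24]
  queue [33, 23] -> pop 33, enqueue [none], visited so far: [46, 38, 21, 43, 15, 30, 20, 24, 33]
  queue [23] -> pop 23, enqueue [none], visited so far: [46, 38, 21, 43, 15, 30, 20, 24, 33, 23]
Result: [46, 38, 21, 43, 15, 30, 20, 24, 33, 23]


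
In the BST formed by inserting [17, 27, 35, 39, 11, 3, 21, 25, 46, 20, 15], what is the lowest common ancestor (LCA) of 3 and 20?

Tree insertion order: [17, 27, 35, 39, 11, 3, 21, 25, 46, 20, 15]
Tree (level-order array): [17, 11, 27, 3, 15, 21, 35, None, None, None, None, 20, 25, None, 39, None, None, None, None, None, 46]
In a BST, the LCA of p=3, q=20 is the first node v on the
root-to-leaf path with p <= v <= q (go left if both < v, right if both > v).
Walk from root:
  at 17: 3 <= 17 <= 20, this is the LCA
LCA = 17


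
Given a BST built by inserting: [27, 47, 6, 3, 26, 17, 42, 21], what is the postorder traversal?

Tree insertion order: [27, 47, 6, 3, 26, 17, 42, 21]
Tree (level-order array): [27, 6, 47, 3, 26, 42, None, None, None, 17, None, None, None, None, 21]
Postorder traversal: [3, 21, 17, 26, 6, 42, 47, 27]


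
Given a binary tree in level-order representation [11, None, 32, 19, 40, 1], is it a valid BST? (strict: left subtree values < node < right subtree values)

Level-order array: [11, None, 32, 19, 40, 1]
Validate using subtree bounds (lo, hi): at each node, require lo < value < hi,
then recurse left with hi=value and right with lo=value.
Preorder trace (stopping at first violation):
  at node 11 with bounds (-inf, +inf): OK
  at node 32 with bounds (11, +inf): OK
  at node 19 with bounds (11, 32): OK
  at node 1 with bounds (11, 19): VIOLATION
Node 1 violates its bound: not (11 < 1 < 19).
Result: Not a valid BST


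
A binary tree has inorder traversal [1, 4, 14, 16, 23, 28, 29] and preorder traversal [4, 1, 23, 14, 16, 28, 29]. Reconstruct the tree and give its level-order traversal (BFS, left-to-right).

Inorder:  [1, 4, 14, 16, 23, 28, 29]
Preorder: [4, 1, 23, 14, 16, 28, 29]
Algorithm: preorder visits root first, so consume preorder in order;
for each root, split the current inorder slice at that value into
left-subtree inorder and right-subtree inorder, then recurse.
Recursive splits:
  root=4; inorder splits into left=[1], right=[14, 16, 23, 28, 29]
  root=1; inorder splits into left=[], right=[]
  root=23; inorder splits into left=[14, 16], right=[28, 29]
  root=14; inorder splits into left=[], right=[16]
  root=16; inorder splits into left=[], right=[]
  root=28; inorder splits into left=[], right=[29]
  root=29; inorder splits into left=[], right=[]
Reconstructed level-order: [4, 1, 23, 14, 28, 16, 29]


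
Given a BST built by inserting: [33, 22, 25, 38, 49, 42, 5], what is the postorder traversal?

Tree insertion order: [33, 22, 25, 38, 49, 42, 5]
Tree (level-order array): [33, 22, 38, 5, 25, None, 49, None, None, None, None, 42]
Postorder traversal: [5, 25, 22, 42, 49, 38, 33]


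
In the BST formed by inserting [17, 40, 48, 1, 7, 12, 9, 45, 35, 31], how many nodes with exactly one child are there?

Tree built from: [17, 40, 48, 1, 7, 12, 9, 45, 35, 31]
Tree (level-order array): [17, 1, 40, None, 7, 35, 48, None, 12, 31, None, 45, None, 9]
Rule: These are nodes with exactly 1 non-null child.
Per-node child counts:
  node 17: 2 child(ren)
  node 1: 1 child(ren)
  node 7: 1 child(ren)
  node 12: 1 child(ren)
  node 9: 0 child(ren)
  node 40: 2 child(ren)
  node 35: 1 child(ren)
  node 31: 0 child(ren)
  node 48: 1 child(ren)
  node 45: 0 child(ren)
Matching nodes: [1, 7, 12, 35, 48]
Count of nodes with exactly one child: 5


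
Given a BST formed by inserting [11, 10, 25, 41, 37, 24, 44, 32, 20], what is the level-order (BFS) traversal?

Tree insertion order: [11, 10, 25, 41, 37, 24, 44, 32, 20]
Tree (level-order array): [11, 10, 25, None, None, 24, 41, 20, None, 37, 44, None, None, 32]
BFS from the root, enqueuing left then right child of each popped node:
  queue [11] -> pop 11, enqueue [10, 25], visited so far: [11]
  queue [10, 25] -> pop 10, enqueue [none], visited so far: [11, 10]
  queue [25] -> pop 25, enqueue [24, 41], visited so far: [11, 10, 25]
  queue [24, 41] -> pop 24, enqueue [20], visited so far: [11, 10, 25, 24]
  queue [41, 20] -> pop 41, enqueue [37, 44], visited so far: [11, 10, 25, 24, 41]
  queue [20, 37, 44] -> pop 20, enqueue [none], visited so far: [11, 10, 25, 24, 41, 20]
  queue [37, 44] -> pop 37, enqueue [32], visited so far: [11, 10, 25, 24, 41, 20, 37]
  queue [44, 32] -> pop 44, enqueue [none], visited so far: [11, 10, 25, 24, 41, 20, 37, 44]
  queue [32] -> pop 32, enqueue [none], visited so far: [11, 10, 25, 24, 41, 20, 37, 44, 32]
Result: [11, 10, 25, 24, 41, 20, 37, 44, 32]


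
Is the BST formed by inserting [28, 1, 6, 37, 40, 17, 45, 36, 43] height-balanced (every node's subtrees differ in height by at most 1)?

Tree (level-order array): [28, 1, 37, None, 6, 36, 40, None, 17, None, None, None, 45, None, None, 43]
Definition: a tree is height-balanced if, at every node, |h(left) - h(right)| <= 1 (empty subtree has height -1).
Bottom-up per-node check:
  node 17: h_left=-1, h_right=-1, diff=0 [OK], height=0
  node 6: h_left=-1, h_right=0, diff=1 [OK], height=1
  node 1: h_left=-1, h_right=1, diff=2 [FAIL (|-1-1|=2 > 1)], height=2
  node 36: h_left=-1, h_right=-1, diff=0 [OK], height=0
  node 43: h_left=-1, h_right=-1, diff=0 [OK], height=0
  node 45: h_left=0, h_right=-1, diff=1 [OK], height=1
  node 40: h_left=-1, h_right=1, diff=2 [FAIL (|-1-1|=2 > 1)], height=2
  node 37: h_left=0, h_right=2, diff=2 [FAIL (|0-2|=2 > 1)], height=3
  node 28: h_left=2, h_right=3, diff=1 [OK], height=4
Node 1 violates the condition: |-1 - 1| = 2 > 1.
Result: Not balanced


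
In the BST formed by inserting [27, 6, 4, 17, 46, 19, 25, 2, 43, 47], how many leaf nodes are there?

Tree built from: [27, 6, 4, 17, 46, 19, 25, 2, 43, 47]
Tree (level-order array): [27, 6, 46, 4, 17, 43, 47, 2, None, None, 19, None, None, None, None, None, None, None, 25]
Rule: A leaf has 0 children.
Per-node child counts:
  node 27: 2 child(ren)
  node 6: 2 child(ren)
  node 4: 1 child(ren)
  node 2: 0 child(ren)
  node 17: 1 child(ren)
  node 19: 1 child(ren)
  node 25: 0 child(ren)
  node 46: 2 child(ren)
  node 43: 0 child(ren)
  node 47: 0 child(ren)
Matching nodes: [2, 25, 43, 47]
Count of leaf nodes: 4


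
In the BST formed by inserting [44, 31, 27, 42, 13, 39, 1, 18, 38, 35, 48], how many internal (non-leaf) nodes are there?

Tree built from: [44, 31, 27, 42, 13, 39, 1, 18, 38, 35, 48]
Tree (level-order array): [44, 31, 48, 27, 42, None, None, 13, None, 39, None, 1, 18, 38, None, None, None, None, None, 35]
Rule: An internal node has at least one child.
Per-node child counts:
  node 44: 2 child(ren)
  node 31: 2 child(ren)
  node 27: 1 child(ren)
  node 13: 2 child(ren)
  node 1: 0 child(ren)
  node 18: 0 child(ren)
  node 42: 1 child(ren)
  node 39: 1 child(ren)
  node 38: 1 child(ren)
  node 35: 0 child(ren)
  node 48: 0 child(ren)
Matching nodes: [44, 31, 27, 13, 42, 39, 38]
Count of internal (non-leaf) nodes: 7


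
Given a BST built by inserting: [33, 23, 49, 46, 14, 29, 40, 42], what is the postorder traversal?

Tree insertion order: [33, 23, 49, 46, 14, 29, 40, 42]
Tree (level-order array): [33, 23, 49, 14, 29, 46, None, None, None, None, None, 40, None, None, 42]
Postorder traversal: [14, 29, 23, 42, 40, 46, 49, 33]


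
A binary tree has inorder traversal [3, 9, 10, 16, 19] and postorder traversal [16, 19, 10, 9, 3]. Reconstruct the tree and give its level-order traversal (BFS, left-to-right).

Inorder:   [3, 9, 10, 16, 19]
Postorder: [16, 19, 10, 9, 3]
Algorithm: postorder visits root last, so walk postorder right-to-left;
each value is the root of the current inorder slice — split it at that
value, recurse on the right subtree first, then the left.
Recursive splits:
  root=3; inorder splits into left=[], right=[9, 10, 16, 19]
  root=9; inorder splits into left=[], right=[10, 16, 19]
  root=10; inorder splits into left=[], right=[16, 19]
  root=19; inorder splits into left=[16], right=[]
  root=16; inorder splits into left=[], right=[]
Reconstructed level-order: [3, 9, 10, 19, 16]


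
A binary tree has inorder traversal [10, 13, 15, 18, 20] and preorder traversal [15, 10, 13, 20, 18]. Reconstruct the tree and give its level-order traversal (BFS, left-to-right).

Inorder:  [10, 13, 15, 18, 20]
Preorder: [15, 10, 13, 20, 18]
Algorithm: preorder visits root first, so consume preorder in order;
for each root, split the current inorder slice at that value into
left-subtree inorder and right-subtree inorder, then recurse.
Recursive splits:
  root=15; inorder splits into left=[10, 13], right=[18, 20]
  root=10; inorder splits into left=[], right=[13]
  root=13; inorder splits into left=[], right=[]
  root=20; inorder splits into left=[18], right=[]
  root=18; inorder splits into left=[], right=[]
Reconstructed level-order: [15, 10, 20, 13, 18]


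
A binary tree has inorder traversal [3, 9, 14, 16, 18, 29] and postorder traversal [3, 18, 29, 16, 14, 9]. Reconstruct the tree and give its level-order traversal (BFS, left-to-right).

Inorder:   [3, 9, 14, 16, 18, 29]
Postorder: [3, 18, 29, 16, 14, 9]
Algorithm: postorder visits root last, so walk postorder right-to-left;
each value is the root of the current inorder slice — split it at that
value, recurse on the right subtree first, then the left.
Recursive splits:
  root=9; inorder splits into left=[3], right=[14, 16, 18, 29]
  root=14; inorder splits into left=[], right=[16, 18, 29]
  root=16; inorder splits into left=[], right=[18, 29]
  root=29; inorder splits into left=[18], right=[]
  root=18; inorder splits into left=[], right=[]
  root=3; inorder splits into left=[], right=[]
Reconstructed level-order: [9, 3, 14, 16, 29, 18]


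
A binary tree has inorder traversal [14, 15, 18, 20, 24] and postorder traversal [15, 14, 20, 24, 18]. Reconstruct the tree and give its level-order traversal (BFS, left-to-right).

Inorder:   [14, 15, 18, 20, 24]
Postorder: [15, 14, 20, 24, 18]
Algorithm: postorder visits root last, so walk postorder right-to-left;
each value is the root of the current inorder slice — split it at that
value, recurse on the right subtree first, then the left.
Recursive splits:
  root=18; inorder splits into left=[14, 15], right=[20, 24]
  root=24; inorder splits into left=[20], right=[]
  root=20; inorder splits into left=[], right=[]
  root=14; inorder splits into left=[], right=[15]
  root=15; inorder splits into left=[], right=[]
Reconstructed level-order: [18, 14, 24, 15, 20]


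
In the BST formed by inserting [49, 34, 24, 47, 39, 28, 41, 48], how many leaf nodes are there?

Tree built from: [49, 34, 24, 47, 39, 28, 41, 48]
Tree (level-order array): [49, 34, None, 24, 47, None, 28, 39, 48, None, None, None, 41]
Rule: A leaf has 0 children.
Per-node child counts:
  node 49: 1 child(ren)
  node 34: 2 child(ren)
  node 24: 1 child(ren)
  node 28: 0 child(ren)
  node 47: 2 child(ren)
  node 39: 1 child(ren)
  node 41: 0 child(ren)
  node 48: 0 child(ren)
Matching nodes: [28, 41, 48]
Count of leaf nodes: 3


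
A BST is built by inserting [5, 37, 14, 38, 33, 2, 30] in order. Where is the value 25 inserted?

Starting tree (level order): [5, 2, 37, None, None, 14, 38, None, 33, None, None, 30]
Insertion path: 5 -> 37 -> 14 -> 33 -> 30
Result: insert 25 as left child of 30
Final tree (level order): [5, 2, 37, None, None, 14, 38, None, 33, None, None, 30, None, 25]


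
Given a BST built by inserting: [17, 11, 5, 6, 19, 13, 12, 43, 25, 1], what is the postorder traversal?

Tree insertion order: [17, 11, 5, 6, 19, 13, 12, 43, 25, 1]
Tree (level-order array): [17, 11, 19, 5, 13, None, 43, 1, 6, 12, None, 25]
Postorder traversal: [1, 6, 5, 12, 13, 11, 25, 43, 19, 17]


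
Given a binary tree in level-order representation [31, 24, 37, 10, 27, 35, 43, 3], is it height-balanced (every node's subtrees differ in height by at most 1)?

Tree (level-order array): [31, 24, 37, 10, 27, 35, 43, 3]
Definition: a tree is height-balanced if, at every node, |h(left) - h(right)| <= 1 (empty subtree has height -1).
Bottom-up per-node check:
  node 3: h_left=-1, h_right=-1, diff=0 [OK], height=0
  node 10: h_left=0, h_right=-1, diff=1 [OK], height=1
  node 27: h_left=-1, h_right=-1, diff=0 [OK], height=0
  node 24: h_left=1, h_right=0, diff=1 [OK], height=2
  node 35: h_left=-1, h_right=-1, diff=0 [OK], height=0
  node 43: h_left=-1, h_right=-1, diff=0 [OK], height=0
  node 37: h_left=0, h_right=0, diff=0 [OK], height=1
  node 31: h_left=2, h_right=1, diff=1 [OK], height=3
All nodes satisfy the balance condition.
Result: Balanced


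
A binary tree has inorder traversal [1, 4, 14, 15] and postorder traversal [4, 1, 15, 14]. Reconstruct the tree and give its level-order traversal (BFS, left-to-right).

Inorder:   [1, 4, 14, 15]
Postorder: [4, 1, 15, 14]
Algorithm: postorder visits root last, so walk postorder right-to-left;
each value is the root of the current inorder slice — split it at that
value, recurse on the right subtree first, then the left.
Recursive splits:
  root=14; inorder splits into left=[1, 4], right=[15]
  root=15; inorder splits into left=[], right=[]
  root=1; inorder splits into left=[], right=[4]
  root=4; inorder splits into left=[], right=[]
Reconstructed level-order: [14, 1, 15, 4]


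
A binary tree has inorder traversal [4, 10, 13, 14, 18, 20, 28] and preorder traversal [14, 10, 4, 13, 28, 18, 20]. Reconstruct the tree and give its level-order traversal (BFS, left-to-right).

Inorder:  [4, 10, 13, 14, 18, 20, 28]
Preorder: [14, 10, 4, 13, 28, 18, 20]
Algorithm: preorder visits root first, so consume preorder in order;
for each root, split the current inorder slice at that value into
left-subtree inorder and right-subtree inorder, then recurse.
Recursive splits:
  root=14; inorder splits into left=[4, 10, 13], right=[18, 20, 28]
  root=10; inorder splits into left=[4], right=[13]
  root=4; inorder splits into left=[], right=[]
  root=13; inorder splits into left=[], right=[]
  root=28; inorder splits into left=[18, 20], right=[]
  root=18; inorder splits into left=[], right=[20]
  root=20; inorder splits into left=[], right=[]
Reconstructed level-order: [14, 10, 28, 4, 13, 18, 20]


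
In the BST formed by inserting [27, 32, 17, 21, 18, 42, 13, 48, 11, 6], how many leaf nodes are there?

Tree built from: [27, 32, 17, 21, 18, 42, 13, 48, 11, 6]
Tree (level-order array): [27, 17, 32, 13, 21, None, 42, 11, None, 18, None, None, 48, 6]
Rule: A leaf has 0 children.
Per-node child counts:
  node 27: 2 child(ren)
  node 17: 2 child(ren)
  node 13: 1 child(ren)
  node 11: 1 child(ren)
  node 6: 0 child(ren)
  node 21: 1 child(ren)
  node 18: 0 child(ren)
  node 32: 1 child(ren)
  node 42: 1 child(ren)
  node 48: 0 child(ren)
Matching nodes: [6, 18, 48]
Count of leaf nodes: 3


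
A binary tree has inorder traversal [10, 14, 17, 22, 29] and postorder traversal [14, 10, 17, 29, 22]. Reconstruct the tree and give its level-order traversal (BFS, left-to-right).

Inorder:   [10, 14, 17, 22, 29]
Postorder: [14, 10, 17, 29, 22]
Algorithm: postorder visits root last, so walk postorder right-to-left;
each value is the root of the current inorder slice — split it at that
value, recurse on the right subtree first, then the left.
Recursive splits:
  root=22; inorder splits into left=[10, 14, 17], right=[29]
  root=29; inorder splits into left=[], right=[]
  root=17; inorder splits into left=[10, 14], right=[]
  root=10; inorder splits into left=[], right=[14]
  root=14; inorder splits into left=[], right=[]
Reconstructed level-order: [22, 17, 29, 10, 14]


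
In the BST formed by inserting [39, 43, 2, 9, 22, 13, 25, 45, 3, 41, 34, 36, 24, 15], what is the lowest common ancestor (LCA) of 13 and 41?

Tree insertion order: [39, 43, 2, 9, 22, 13, 25, 45, 3, 41, 34, 36, 24, 15]
Tree (level-order array): [39, 2, 43, None, 9, 41, 45, 3, 22, None, None, None, None, None, None, 13, 25, None, 15, 24, 34, None, None, None, None, None, 36]
In a BST, the LCA of p=13, q=41 is the first node v on the
root-to-leaf path with p <= v <= q (go left if both < v, right if both > v).
Walk from root:
  at 39: 13 <= 39 <= 41, this is the LCA
LCA = 39
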